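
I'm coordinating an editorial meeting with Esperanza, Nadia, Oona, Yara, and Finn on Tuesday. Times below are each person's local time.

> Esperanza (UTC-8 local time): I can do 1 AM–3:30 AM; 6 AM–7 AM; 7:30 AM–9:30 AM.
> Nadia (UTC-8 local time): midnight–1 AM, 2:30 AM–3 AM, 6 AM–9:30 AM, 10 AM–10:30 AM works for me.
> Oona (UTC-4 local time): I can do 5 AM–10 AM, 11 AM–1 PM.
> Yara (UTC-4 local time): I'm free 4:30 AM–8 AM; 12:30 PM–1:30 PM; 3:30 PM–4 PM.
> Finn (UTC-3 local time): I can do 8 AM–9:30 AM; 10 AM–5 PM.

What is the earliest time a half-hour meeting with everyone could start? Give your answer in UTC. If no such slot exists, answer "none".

Esperanza in UTC: 09:00-11:30, 14:00-15:00, 15:30-17:30 (add 8h to convert from UTC-8).
Nadia in UTC: 08:00-09:00, 10:30-11:00, 14:00-17:30, 18:00-18:30 (add 8h to convert from UTC-8).
Oona in UTC: 09:00-14:00, 15:00-17:00 (add 4h to convert from UTC-4).
Yara in UTC: 08:30-12:00, 16:30-17:30, 19:30-20:00 (add 4h to convert from UTC-4).
Finn in UTC: 11:00-12:30, 13:00-20:00 (add 3h to convert from UTC-3).
Esperanza ∩ Nadia: 10:30-11:00, 14:00-15:00, 15:30-17:30.
Esperanza ∩ Nadia ∩ Oona: 10:30-11:00, 15:30-17:00.
Esperanza ∩ Nadia ∩ Oona ∩ Yara: 10:30-11:00, 16:30-17:00.
Esperanza ∩ Nadia ∩ Oona ∩ Yara ∩ Finn: 16:30-17:00.
Those are the intersection windows.
The first common window of at least 30 minutes is 16:30-17:00, so the earliest start is 16:30.

16:30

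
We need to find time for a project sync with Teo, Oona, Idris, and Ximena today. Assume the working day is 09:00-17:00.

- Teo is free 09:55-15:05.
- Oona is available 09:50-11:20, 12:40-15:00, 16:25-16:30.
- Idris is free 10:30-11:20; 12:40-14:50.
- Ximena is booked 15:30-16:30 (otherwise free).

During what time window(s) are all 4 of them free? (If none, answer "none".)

Teo free: 09:55-15:05.
Oona free: 09:50-11:20, 12:40-15:00, 16:25-16:30.
Idris free: 10:30-11:20, 12:40-14:50.
Ximena free: 09:00-15:30, 16:30-17:00 (invert busy blocks within the working day).
Teo ∩ Oona: 09:55-11:20, 12:40-15:00.
Teo ∩ Oona ∩ Idris: 10:30-11:20, 12:40-14:50.
Teo ∩ Oona ∩ Idris ∩ Ximena: 10:30-11:20, 12:40-14:50.

10:30-11:20, 12:40-14:50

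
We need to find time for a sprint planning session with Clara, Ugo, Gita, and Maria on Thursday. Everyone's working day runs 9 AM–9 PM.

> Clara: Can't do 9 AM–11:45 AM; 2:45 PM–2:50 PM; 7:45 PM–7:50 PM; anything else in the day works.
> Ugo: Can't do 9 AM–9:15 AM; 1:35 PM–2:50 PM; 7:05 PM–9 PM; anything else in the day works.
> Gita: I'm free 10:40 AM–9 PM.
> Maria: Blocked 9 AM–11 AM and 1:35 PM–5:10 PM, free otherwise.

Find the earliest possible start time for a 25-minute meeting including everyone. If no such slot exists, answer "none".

11:45

Clara free: 11:45-14:45, 14:50-19:45, 19:50-21:00 (invert busy blocks within the working day).
Ugo free: 09:15-13:35, 14:50-19:05 (invert busy blocks within the working day).
Gita free: 10:40-21:00.
Maria free: 11:00-13:35, 17:10-21:00 (invert busy blocks within the working day).
Clara ∩ Ugo: 11:45-13:35, 14:50-19:05.
Clara ∩ Ugo ∩ Gita: 11:45-13:35, 14:50-19:05.
Clara ∩ Ugo ∩ Gita ∩ Maria: 11:45-13:35, 17:10-19:05.
The first common window of at least 25 minutes is 11:45-13:35, so the earliest start is 11:45.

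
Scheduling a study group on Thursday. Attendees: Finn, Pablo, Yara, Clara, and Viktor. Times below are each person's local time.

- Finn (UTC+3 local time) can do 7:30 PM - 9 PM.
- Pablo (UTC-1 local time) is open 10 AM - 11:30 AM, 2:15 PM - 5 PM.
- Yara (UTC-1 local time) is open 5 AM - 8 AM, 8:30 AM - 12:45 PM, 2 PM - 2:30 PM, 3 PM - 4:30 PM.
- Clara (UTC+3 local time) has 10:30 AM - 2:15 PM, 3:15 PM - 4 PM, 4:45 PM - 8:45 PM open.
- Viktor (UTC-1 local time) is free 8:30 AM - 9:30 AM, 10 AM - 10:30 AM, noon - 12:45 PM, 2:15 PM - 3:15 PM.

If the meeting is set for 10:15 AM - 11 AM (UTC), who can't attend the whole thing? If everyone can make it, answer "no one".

Finn in UTC: 16:30-18:00 (subtract 3h to convert from UTC+3).
Pablo in UTC: 11:00-12:30, 15:15-18:00 (add 1h to convert from UTC-1).
Yara in UTC: 06:00-09:00, 09:30-13:45, 15:00-15:30, 16:00-17:30 (add 1h to convert from UTC-1).
Clara in UTC: 07:30-11:15, 12:15-13:00, 13:45-17:45 (subtract 3h to convert from UTC+3).
Viktor in UTC: 09:30-10:30, 11:00-11:30, 13:00-13:45, 15:15-16:15 (add 1h to convert from UTC-1).
Finn: not fully free for 10:15-11:00. Pablo: not fully free for 10:15-11:00. Yara: free for 10:15-11:00. Clara: free for 10:15-11:00. Viktor: not fully free for 10:15-11:00.

Finn, Pablo, Viktor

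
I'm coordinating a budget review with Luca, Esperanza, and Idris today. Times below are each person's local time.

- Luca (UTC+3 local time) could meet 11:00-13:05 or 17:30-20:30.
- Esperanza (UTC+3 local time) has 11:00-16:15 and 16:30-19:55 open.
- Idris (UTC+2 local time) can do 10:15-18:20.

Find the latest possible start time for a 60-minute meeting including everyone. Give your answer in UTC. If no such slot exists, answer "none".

Luca in UTC: 08:00-10:05, 14:30-17:30 (subtract 3h to convert from UTC+3).
Esperanza in UTC: 08:00-13:15, 13:30-16:55 (subtract 3h to convert from UTC+3).
Idris in UTC: 08:15-16:20 (subtract 2h to convert from UTC+2).
Luca ∩ Esperanza: 08:00-10:05, 14:30-16:55.
Luca ∩ Esperanza ∩ Idris: 08:15-10:05, 14:30-16:20.
So the common availability across everyone is 08:15-10:05, 14:30-16:20.
The last common window of at least 60 minutes is 14:30-16:20; a 60-minute meeting can start as late as 15:20 and still end by 16:20.

15:20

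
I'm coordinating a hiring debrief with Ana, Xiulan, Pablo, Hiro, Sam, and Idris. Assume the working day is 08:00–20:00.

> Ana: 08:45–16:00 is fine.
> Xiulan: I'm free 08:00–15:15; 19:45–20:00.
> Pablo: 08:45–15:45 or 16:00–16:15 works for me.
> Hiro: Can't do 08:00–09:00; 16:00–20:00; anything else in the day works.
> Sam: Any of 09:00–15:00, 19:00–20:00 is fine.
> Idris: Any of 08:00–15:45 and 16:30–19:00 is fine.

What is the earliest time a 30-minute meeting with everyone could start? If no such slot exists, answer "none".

09:00

Ana free: 08:45-16:00.
Xiulan free: 08:00-15:15, 19:45-20:00.
Pablo free: 08:45-15:45, 16:00-16:15.
Hiro free: 09:00-16:00 (invert busy blocks within the working day).
Sam free: 09:00-15:00, 19:00-20:00.
Idris free: 08:00-15:45, 16:30-19:00.
Ana ∩ Xiulan: 08:45-15:15.
Ana ∩ Xiulan ∩ Pablo: 08:45-15:15.
Ana ∩ Xiulan ∩ Pablo ∩ Hiro: 09:00-15:15.
Ana ∩ Xiulan ∩ Pablo ∩ Hiro ∩ Sam: 09:00-15:00.
Ana ∩ Xiulan ∩ Pablo ∩ Hiro ∩ Sam ∩ Idris: 09:00-15:00.
So the common availability across everyone is 09:00-15:00.
The first common window of at least 30 minutes is 09:00-15:00, so the earliest start is 09:00.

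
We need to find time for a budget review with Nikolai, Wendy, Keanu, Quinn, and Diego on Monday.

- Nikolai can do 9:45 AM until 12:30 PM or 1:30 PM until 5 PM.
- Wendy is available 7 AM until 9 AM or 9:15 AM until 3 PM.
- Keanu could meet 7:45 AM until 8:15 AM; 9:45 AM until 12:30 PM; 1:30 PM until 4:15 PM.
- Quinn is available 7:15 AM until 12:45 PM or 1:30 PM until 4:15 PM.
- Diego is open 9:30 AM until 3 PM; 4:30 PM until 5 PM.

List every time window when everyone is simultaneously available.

Nikolai ∩ Wendy: 09:45-12:30, 13:30-15:00.
Nikolai ∩ Wendy ∩ Keanu: 09:45-12:30, 13:30-15:00.
Nikolai ∩ Wendy ∩ Keanu ∩ Quinn: 09:45-12:30, 13:30-15:00.
Nikolai ∩ Wendy ∩ Keanu ∩ Quinn ∩ Diego: 09:45-12:30, 13:30-15:00.

09:45-12:30, 13:30-15:00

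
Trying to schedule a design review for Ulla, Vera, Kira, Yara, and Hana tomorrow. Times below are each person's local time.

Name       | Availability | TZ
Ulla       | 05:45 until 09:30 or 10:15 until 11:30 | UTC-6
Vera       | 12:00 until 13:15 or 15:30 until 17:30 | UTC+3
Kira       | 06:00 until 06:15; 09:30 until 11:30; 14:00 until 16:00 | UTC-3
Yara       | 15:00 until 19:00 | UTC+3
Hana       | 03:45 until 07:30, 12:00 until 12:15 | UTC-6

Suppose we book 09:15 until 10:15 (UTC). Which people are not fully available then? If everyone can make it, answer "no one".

Hana, Kira, Ulla, Yara

Ulla in UTC: 11:45-15:30, 16:15-17:30 (add 6h to convert from UTC-6).
Vera in UTC: 09:00-10:15, 12:30-14:30 (subtract 3h to convert from UTC+3).
Kira in UTC: 09:00-09:15, 12:30-14:30, 17:00-19:00 (add 3h to convert from UTC-3).
Yara in UTC: 12:00-16:00 (subtract 3h to convert from UTC+3).
Hana in UTC: 09:45-13:30, 18:00-18:15 (add 6h to convert from UTC-6).
Ulla: not fully free for 09:15-10:15. Vera: free for 09:15-10:15. Kira: not fully free for 09:15-10:15. Yara: not fully free for 09:15-10:15. Hana: not fully free for 09:15-10:15.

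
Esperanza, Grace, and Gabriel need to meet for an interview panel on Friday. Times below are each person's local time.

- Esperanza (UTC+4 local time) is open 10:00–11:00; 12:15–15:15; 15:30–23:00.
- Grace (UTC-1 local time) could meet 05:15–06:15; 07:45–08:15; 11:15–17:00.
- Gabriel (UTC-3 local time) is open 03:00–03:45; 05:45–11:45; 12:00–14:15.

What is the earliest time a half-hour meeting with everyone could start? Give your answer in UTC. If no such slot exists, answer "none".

06:15

Esperanza in UTC: 06:00-07:00, 08:15-11:15, 11:30-19:00 (subtract 4h to convert from UTC+4).
Grace in UTC: 06:15-07:15, 08:45-09:15, 12:15-18:00 (add 1h to convert from UTC-1).
Gabriel in UTC: 06:00-06:45, 08:45-14:45, 15:00-17:15 (add 3h to convert from UTC-3).
Esperanza ∩ Grace: 06:15-07:00, 08:45-09:15, 12:15-18:00.
Esperanza ∩ Grace ∩ Gabriel: 06:15-06:45, 08:45-09:15, 12:15-14:45, 15:00-17:15.
So the common availability across everyone is 06:15-06:45, 08:45-09:15, 12:15-14:45, 15:00-17:15.
The first common window of at least 30 minutes is 06:15-06:45, so the earliest start is 06:15.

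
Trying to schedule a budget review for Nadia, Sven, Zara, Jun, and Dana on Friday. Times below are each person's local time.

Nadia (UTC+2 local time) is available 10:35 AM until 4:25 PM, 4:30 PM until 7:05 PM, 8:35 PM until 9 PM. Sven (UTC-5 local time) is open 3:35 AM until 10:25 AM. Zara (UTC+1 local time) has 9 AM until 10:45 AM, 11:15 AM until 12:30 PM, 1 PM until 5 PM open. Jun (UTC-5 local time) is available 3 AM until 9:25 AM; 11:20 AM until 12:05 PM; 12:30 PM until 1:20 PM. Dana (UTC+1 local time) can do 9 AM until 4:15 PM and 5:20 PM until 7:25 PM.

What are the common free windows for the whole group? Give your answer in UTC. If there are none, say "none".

Nadia in UTC: 08:35-14:25, 14:30-17:05, 18:35-19:00 (subtract 2h to convert from UTC+2).
Sven in UTC: 08:35-15:25 (add 5h to convert from UTC-5).
Zara in UTC: 08:00-09:45, 10:15-11:30, 12:00-16:00 (subtract 1h to convert from UTC+1).
Jun in UTC: 08:00-14:25, 16:20-17:05, 17:30-18:20 (add 5h to convert from UTC-5).
Dana in UTC: 08:00-15:15, 16:20-18:25 (subtract 1h to convert from UTC+1).
Nadia ∩ Sven: 08:35-14:25, 14:30-15:25.
Nadia ∩ Sven ∩ Zara: 08:35-09:45, 10:15-11:30, 12:00-14:25, 14:30-15:25.
Nadia ∩ Sven ∩ Zara ∩ Jun: 08:35-09:45, 10:15-11:30, 12:00-14:25.
Nadia ∩ Sven ∩ Zara ∩ Jun ∩ Dana: 08:35-09:45, 10:15-11:30, 12:00-14:25.
So the common availability across everyone is 08:35-09:45, 10:15-11:30, 12:00-14:25.

08:35-09:45, 10:15-11:30, 12:00-14:25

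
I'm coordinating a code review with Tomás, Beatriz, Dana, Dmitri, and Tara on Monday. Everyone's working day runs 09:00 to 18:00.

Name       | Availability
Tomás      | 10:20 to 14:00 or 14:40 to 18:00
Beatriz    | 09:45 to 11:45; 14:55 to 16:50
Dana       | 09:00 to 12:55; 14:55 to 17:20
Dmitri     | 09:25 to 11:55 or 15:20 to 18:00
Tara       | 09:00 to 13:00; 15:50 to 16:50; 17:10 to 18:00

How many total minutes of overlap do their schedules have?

Tomás ∩ Beatriz: 10:20-11:45, 14:55-16:50.
Tomás ∩ Beatriz ∩ Dana: 10:20-11:45, 14:55-16:50.
Tomás ∩ Beatriz ∩ Dana ∩ Dmitri: 10:20-11:45, 15:20-16:50.
Tomás ∩ Beatriz ∩ Dana ∩ Dmitri ∩ Tara: 10:20-11:45, 15:50-16:50.
So the common availability across everyone is 10:20-11:45, 15:50-16:50.
Summing the common windows: 85 + 60 = 145 minutes.

145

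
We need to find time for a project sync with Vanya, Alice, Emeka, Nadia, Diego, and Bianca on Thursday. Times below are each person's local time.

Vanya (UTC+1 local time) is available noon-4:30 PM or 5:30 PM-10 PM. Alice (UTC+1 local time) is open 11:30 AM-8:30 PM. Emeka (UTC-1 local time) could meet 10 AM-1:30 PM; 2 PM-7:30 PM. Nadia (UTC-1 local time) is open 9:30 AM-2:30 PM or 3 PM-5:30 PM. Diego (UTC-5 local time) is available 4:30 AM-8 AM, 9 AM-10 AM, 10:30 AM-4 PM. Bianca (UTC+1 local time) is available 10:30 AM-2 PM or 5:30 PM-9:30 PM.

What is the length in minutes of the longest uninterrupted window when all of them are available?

Vanya in UTC: 11:00-15:30, 16:30-21:00 (subtract 1h to convert from UTC+1).
Alice in UTC: 10:30-19:30 (subtract 1h to convert from UTC+1).
Emeka in UTC: 11:00-14:30, 15:00-20:30 (add 1h to convert from UTC-1).
Nadia in UTC: 10:30-15:30, 16:00-18:30 (add 1h to convert from UTC-1).
Diego in UTC: 09:30-13:00, 14:00-15:00, 15:30-21:00 (add 5h to convert from UTC-5).
Bianca in UTC: 09:30-13:00, 16:30-20:30 (subtract 1h to convert from UTC+1).
Vanya ∩ Alice: 11:00-15:30, 16:30-19:30.
Vanya ∩ Alice ∩ Emeka: 11:00-14:30, 15:00-15:30, 16:30-19:30.
Vanya ∩ Alice ∩ Emeka ∩ Nadia: 11:00-14:30, 15:00-15:30, 16:30-18:30.
Vanya ∩ Alice ∩ Emeka ∩ Nadia ∩ Diego: 11:00-13:00, 14:00-14:30, 16:30-18:30.
Vanya ∩ Alice ∩ Emeka ∩ Nadia ∩ Diego ∩ Bianca: 11:00-13:00, 16:30-18:30.
The longest is 11:00-13:00 at 120 minutes.

120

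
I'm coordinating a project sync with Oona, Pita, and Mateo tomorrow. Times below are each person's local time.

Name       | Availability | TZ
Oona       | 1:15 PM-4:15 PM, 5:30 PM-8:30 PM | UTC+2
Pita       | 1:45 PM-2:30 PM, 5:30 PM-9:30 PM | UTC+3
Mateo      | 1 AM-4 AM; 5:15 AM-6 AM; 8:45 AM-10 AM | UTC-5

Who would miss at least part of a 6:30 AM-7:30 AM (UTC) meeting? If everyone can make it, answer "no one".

Oona in UTC: 11:15-14:15, 15:30-18:30 (subtract 2h to convert from UTC+2).
Pita in UTC: 10:45-11:30, 14:30-18:30 (subtract 3h to convert from UTC+3).
Mateo in UTC: 06:00-09:00, 10:15-11:00, 13:45-15:00 (add 5h to convert from UTC-5).
Oona: not fully free for 06:30-07:30. Pita: not fully free for 06:30-07:30. Mateo: free for 06:30-07:30.

Oona, Pita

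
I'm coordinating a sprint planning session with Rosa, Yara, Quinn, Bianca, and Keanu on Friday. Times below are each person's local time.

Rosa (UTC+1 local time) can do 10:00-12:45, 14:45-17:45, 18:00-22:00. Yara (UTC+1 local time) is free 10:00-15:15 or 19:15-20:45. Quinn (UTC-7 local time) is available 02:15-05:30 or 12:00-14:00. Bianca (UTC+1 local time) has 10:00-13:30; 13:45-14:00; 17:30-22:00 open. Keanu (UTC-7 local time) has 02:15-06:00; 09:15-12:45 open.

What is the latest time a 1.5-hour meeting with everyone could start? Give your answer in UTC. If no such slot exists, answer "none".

Rosa in UTC: 09:00-11:45, 13:45-16:45, 17:00-21:00 (subtract 1h to convert from UTC+1).
Yara in UTC: 09:00-14:15, 18:15-19:45 (subtract 1h to convert from UTC+1).
Quinn in UTC: 09:15-12:30, 19:00-21:00 (add 7h to convert from UTC-7).
Bianca in UTC: 09:00-12:30, 12:45-13:00, 16:30-21:00 (subtract 1h to convert from UTC+1).
Keanu in UTC: 09:15-13:00, 16:15-19:45 (add 7h to convert from UTC-7).
Rosa ∩ Yara: 09:00-11:45, 13:45-14:15, 18:15-19:45.
Rosa ∩ Yara ∩ Quinn: 09:15-11:45, 19:00-19:45.
Rosa ∩ Yara ∩ Quinn ∩ Bianca: 09:15-11:45, 19:00-19:45.
Rosa ∩ Yara ∩ Quinn ∩ Bianca ∩ Keanu: 09:15-11:45, 19:00-19:45.
Those are the intersection windows.
The last common window of at least 90 minutes is 09:15-11:45; a 90-minute meeting can start as late as 10:15 and still end by 11:45.

10:15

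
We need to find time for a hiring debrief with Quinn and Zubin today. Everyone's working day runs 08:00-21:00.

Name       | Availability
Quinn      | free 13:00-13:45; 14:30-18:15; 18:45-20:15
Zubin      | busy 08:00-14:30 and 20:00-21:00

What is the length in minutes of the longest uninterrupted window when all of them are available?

Quinn free: 13:00-13:45, 14:30-18:15, 18:45-20:15.
Zubin free: 14:30-20:00 (invert busy blocks within the working day).
Quinn ∩ Zubin: 14:30-18:15, 18:45-20:00.
Those are the intersection windows.
The longest is 14:30-18:15 at 225 minutes.

225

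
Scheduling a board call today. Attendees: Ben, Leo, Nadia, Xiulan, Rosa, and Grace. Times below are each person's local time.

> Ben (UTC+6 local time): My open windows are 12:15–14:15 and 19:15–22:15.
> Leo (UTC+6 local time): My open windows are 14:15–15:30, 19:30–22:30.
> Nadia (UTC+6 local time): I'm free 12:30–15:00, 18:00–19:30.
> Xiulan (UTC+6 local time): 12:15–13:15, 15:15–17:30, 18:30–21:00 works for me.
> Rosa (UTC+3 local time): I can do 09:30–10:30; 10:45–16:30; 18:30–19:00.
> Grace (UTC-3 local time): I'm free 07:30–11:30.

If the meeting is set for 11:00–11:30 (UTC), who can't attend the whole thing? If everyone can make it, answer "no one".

Ben in UTC: 06:15-08:15, 13:15-16:15 (subtract 6h to convert from UTC+6).
Leo in UTC: 08:15-09:30, 13:30-16:30 (subtract 6h to convert from UTC+6).
Nadia in UTC: 06:30-09:00, 12:00-13:30 (subtract 6h to convert from UTC+6).
Xiulan in UTC: 06:15-07:15, 09:15-11:30, 12:30-15:00 (subtract 6h to convert from UTC+6).
Rosa in UTC: 06:30-07:30, 07:45-13:30, 15:30-16:00 (subtract 3h to convert from UTC+3).
Grace in UTC: 10:30-14:30 (add 3h to convert from UTC-3).
Ben: not fully free for 11:00-11:30. Leo: not fully free for 11:00-11:30. Nadia: not fully free for 11:00-11:30. Xiulan: free for 11:00-11:30. Rosa: free for 11:00-11:30. Grace: free for 11:00-11:30.

Ben, Leo, Nadia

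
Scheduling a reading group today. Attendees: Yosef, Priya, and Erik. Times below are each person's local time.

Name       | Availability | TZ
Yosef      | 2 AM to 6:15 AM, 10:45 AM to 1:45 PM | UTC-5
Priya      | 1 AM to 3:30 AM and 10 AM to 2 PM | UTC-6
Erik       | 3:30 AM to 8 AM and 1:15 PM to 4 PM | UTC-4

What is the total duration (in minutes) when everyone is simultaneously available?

210

Yosef in UTC: 07:00-11:15, 15:45-18:45 (add 5h to convert from UTC-5).
Priya in UTC: 07:00-09:30, 16:00-20:00 (add 6h to convert from UTC-6).
Erik in UTC: 07:30-12:00, 17:15-20:00 (add 4h to convert from UTC-4).
Yosef ∩ Priya: 07:00-09:30, 16:00-18:45.
Yosef ∩ Priya ∩ Erik: 07:30-09:30, 17:15-18:45.
Summing the common windows: 120 + 90 = 210 minutes.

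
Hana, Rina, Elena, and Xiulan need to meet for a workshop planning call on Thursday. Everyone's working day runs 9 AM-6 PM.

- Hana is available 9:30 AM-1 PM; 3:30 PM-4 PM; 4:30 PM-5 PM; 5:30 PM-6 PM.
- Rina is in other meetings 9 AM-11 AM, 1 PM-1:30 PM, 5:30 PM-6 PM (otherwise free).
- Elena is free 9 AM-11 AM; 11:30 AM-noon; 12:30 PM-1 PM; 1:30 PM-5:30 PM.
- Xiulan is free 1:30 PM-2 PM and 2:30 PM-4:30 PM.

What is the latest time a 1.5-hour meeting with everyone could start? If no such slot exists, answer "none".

Hana free: 09:30-13:00, 15:30-16:00, 16:30-17:00, 17:30-18:00.
Rina free: 11:00-13:00, 13:30-17:30 (invert busy blocks within the working day).
Elena free: 09:00-11:00, 11:30-12:00, 12:30-13:00, 13:30-17:30.
Xiulan free: 13:30-14:00, 14:30-16:30.
Hana ∩ Rina: 11:00-13:00, 15:30-16:00, 16:30-17:00.
Hana ∩ Rina ∩ Elena: 11:30-12:00, 12:30-13:00, 15:30-16:00, 16:30-17:00.
Hana ∩ Rina ∩ Elena ∩ Xiulan: 15:30-16:00.
Those are the intersection windows.
No common window is at least 90 minutes long.

none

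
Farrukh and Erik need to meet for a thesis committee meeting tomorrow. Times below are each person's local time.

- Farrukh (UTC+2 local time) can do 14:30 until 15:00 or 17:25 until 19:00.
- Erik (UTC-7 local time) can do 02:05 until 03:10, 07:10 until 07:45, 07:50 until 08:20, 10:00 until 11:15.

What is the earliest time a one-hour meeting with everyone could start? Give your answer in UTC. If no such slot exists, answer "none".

none

Farrukh in UTC: 12:30-13:00, 15:25-17:00 (subtract 2h to convert from UTC+2).
Erik in UTC: 09:05-10:10, 14:10-14:45, 14:50-15:20, 17:00-18:15 (add 7h to convert from UTC-7).
Farrukh ∩ Erik: ∅.
There is no time when everyone is free.
No common window is at least 60 minutes long.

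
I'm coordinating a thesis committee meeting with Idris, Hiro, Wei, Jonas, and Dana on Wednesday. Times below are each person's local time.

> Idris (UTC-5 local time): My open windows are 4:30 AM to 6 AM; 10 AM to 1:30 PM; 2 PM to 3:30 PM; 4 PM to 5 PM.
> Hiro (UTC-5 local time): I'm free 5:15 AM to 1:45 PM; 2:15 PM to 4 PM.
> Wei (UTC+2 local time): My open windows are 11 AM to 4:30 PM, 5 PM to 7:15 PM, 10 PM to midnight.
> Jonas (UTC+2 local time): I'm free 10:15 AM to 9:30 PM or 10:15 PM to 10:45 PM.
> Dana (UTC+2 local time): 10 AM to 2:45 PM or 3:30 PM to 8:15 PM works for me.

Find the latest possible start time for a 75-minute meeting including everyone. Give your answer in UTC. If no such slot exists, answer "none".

Idris in UTC: 09:30-11:00, 15:00-18:30, 19:00-20:30, 21:00-22:00 (add 5h to convert from UTC-5).
Hiro in UTC: 10:15-18:45, 19:15-21:00 (add 5h to convert from UTC-5).
Wei in UTC: 09:00-14:30, 15:00-17:15, 20:00-22:00 (subtract 2h to convert from UTC+2).
Jonas in UTC: 08:15-19:30, 20:15-20:45 (subtract 2h to convert from UTC+2).
Dana in UTC: 08:00-12:45, 13:30-18:15 (subtract 2h to convert from UTC+2).
Idris ∩ Hiro: 10:15-11:00, 15:00-18:30, 19:15-20:30.
Idris ∩ Hiro ∩ Wei: 10:15-11:00, 15:00-17:15, 20:00-20:30.
Idris ∩ Hiro ∩ Wei ∩ Jonas: 10:15-11:00, 15:00-17:15, 20:15-20:30.
Idris ∩ Hiro ∩ Wei ∩ Jonas ∩ Dana: 10:15-11:00, 15:00-17:15.
The last common window of at least 75 minutes is 15:00-17:15; a 75-minute meeting can start as late as 16:00 and still end by 17:15.

16:00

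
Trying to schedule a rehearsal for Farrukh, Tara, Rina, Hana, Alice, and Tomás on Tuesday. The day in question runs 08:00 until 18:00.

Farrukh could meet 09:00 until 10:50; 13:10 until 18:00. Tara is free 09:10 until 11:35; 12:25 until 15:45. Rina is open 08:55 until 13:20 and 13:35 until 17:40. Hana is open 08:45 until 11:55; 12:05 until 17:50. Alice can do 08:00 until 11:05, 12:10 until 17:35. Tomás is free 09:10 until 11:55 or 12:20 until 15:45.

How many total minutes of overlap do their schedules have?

Farrukh ∩ Tara: 09:10-10:50, 13:10-15:45.
Farrukh ∩ Tara ∩ Rina: 09:10-10:50, 13:10-13:20, 13:35-15:45.
Farrukh ∩ Tara ∩ Rina ∩ Hana: 09:10-10:50, 13:10-13:20, 13:35-15:45.
Farrukh ∩ Tara ∩ Rina ∩ Hana ∩ Alice: 09:10-10:50, 13:10-13:20, 13:35-15:45.
Farrukh ∩ Tara ∩ Rina ∩ Hana ∩ Alice ∩ Tomás: 09:10-10:50, 13:10-13:20, 13:35-15:45.
Summing the common windows: 100 + 10 + 130 = 240 minutes.

240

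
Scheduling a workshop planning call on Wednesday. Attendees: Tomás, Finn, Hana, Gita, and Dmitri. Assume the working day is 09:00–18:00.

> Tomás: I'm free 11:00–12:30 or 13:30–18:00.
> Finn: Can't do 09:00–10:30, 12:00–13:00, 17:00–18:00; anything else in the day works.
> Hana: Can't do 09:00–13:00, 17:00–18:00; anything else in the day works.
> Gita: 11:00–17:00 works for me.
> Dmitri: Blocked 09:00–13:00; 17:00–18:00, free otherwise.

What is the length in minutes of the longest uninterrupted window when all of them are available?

Tomás free: 11:00-12:30, 13:30-18:00.
Finn free: 10:30-12:00, 13:00-17:00 (invert busy blocks within the working day).
Hana free: 13:00-17:00 (invert busy blocks within the working day).
Gita free: 11:00-17:00.
Dmitri free: 13:00-17:00 (invert busy blocks within the working day).
Tomás ∩ Finn: 11:00-12:00, 13:30-17:00.
Tomás ∩ Finn ∩ Hana: 13:30-17:00.
Tomás ∩ Finn ∩ Hana ∩ Gita: 13:30-17:00.
Tomás ∩ Finn ∩ Hana ∩ Gita ∩ Dmitri: 13:30-17:00.
The longest is 13:30-17:00 at 210 minutes.

210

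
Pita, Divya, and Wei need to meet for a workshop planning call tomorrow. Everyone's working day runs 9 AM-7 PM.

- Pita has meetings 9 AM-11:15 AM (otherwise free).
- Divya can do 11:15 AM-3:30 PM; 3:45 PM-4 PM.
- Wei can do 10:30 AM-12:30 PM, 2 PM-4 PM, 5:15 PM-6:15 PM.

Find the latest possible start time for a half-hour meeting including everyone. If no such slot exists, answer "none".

15:00

Pita free: 11:15-19:00 (invert busy blocks within the working day).
Divya free: 11:15-15:30, 15:45-16:00.
Wei free: 10:30-12:30, 14:00-16:00, 17:15-18:15.
Pita ∩ Divya: 11:15-15:30, 15:45-16:00.
Pita ∩ Divya ∩ Wei: 11:15-12:30, 14:00-15:30, 15:45-16:00.
Those are the intersection windows.
The last common window of at least 30 minutes is 14:00-15:30; a 30-minute meeting can start as late as 15:00 and still end by 15:30.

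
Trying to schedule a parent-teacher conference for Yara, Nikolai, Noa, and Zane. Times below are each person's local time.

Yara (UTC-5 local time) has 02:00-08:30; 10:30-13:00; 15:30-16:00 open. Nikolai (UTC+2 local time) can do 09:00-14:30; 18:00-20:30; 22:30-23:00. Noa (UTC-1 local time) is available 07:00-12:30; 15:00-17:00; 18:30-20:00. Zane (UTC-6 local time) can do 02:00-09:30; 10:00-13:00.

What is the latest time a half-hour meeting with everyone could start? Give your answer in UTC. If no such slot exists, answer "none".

17:30

Yara in UTC: 07:00-13:30, 15:30-18:00, 20:30-21:00 (add 5h to convert from UTC-5).
Nikolai in UTC: 07:00-12:30, 16:00-18:30, 20:30-21:00 (subtract 2h to convert from UTC+2).
Noa in UTC: 08:00-13:30, 16:00-18:00, 19:30-21:00 (add 1h to convert from UTC-1).
Zane in UTC: 08:00-15:30, 16:00-19:00 (add 6h to convert from UTC-6).
Yara ∩ Nikolai: 07:00-12:30, 16:00-18:00, 20:30-21:00.
Yara ∩ Nikolai ∩ Noa: 08:00-12:30, 16:00-18:00, 20:30-21:00.
Yara ∩ Nikolai ∩ Noa ∩ Zane: 08:00-12:30, 16:00-18:00.
So the common availability across everyone is 08:00-12:30, 16:00-18:00.
The last common window of at least 30 minutes is 16:00-18:00; a 30-minute meeting can start as late as 17:30 and still end by 18:00.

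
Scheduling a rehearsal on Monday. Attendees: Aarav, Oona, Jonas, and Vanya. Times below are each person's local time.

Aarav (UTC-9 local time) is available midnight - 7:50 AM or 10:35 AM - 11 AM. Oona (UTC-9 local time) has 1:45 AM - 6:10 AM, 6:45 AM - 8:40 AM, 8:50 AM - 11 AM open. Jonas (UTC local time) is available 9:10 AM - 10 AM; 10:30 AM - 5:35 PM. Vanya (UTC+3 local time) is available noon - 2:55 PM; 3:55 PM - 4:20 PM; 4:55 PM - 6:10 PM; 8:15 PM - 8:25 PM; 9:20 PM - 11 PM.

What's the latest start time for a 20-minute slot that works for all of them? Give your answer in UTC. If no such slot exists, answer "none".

Aarav in UTC: 09:00-16:50, 19:35-20:00 (add 9h to convert from UTC-9).
Oona in UTC: 10:45-15:10, 15:45-17:40, 17:50-20:00 (add 9h to convert from UTC-9).
Jonas in UTC: 09:10-10:00, 10:30-17:35.
Vanya in UTC: 09:00-11:55, 12:55-13:20, 13:55-15:10, 17:15-17:25, 18:20-20:00 (subtract 3h to convert from UTC+3).
Aarav ∩ Oona: 10:45-15:10, 15:45-16:50, 19:35-20:00.
Aarav ∩ Oona ∩ Jonas: 10:45-15:10, 15:45-16:50.
Aarav ∩ Oona ∩ Jonas ∩ Vanya: 10:45-11:55, 12:55-13:20, 13:55-15:10.
The last common window of at least 20 minutes is 13:55-15:10; a 20-minute meeting can start as late as 14:50 and still end by 15:10.

14:50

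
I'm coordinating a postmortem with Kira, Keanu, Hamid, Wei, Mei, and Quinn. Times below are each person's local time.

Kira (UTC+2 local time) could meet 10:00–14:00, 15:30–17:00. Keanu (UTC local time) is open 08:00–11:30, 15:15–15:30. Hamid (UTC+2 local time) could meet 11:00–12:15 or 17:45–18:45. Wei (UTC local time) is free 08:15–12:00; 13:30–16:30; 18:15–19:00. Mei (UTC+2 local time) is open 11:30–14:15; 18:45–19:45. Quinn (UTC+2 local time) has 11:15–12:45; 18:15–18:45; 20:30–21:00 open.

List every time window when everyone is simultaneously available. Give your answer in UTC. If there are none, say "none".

09:30-10:15

Kira in UTC: 08:00-12:00, 13:30-15:00 (subtract 2h to convert from UTC+2).
Keanu in UTC: 08:00-11:30, 15:15-15:30.
Hamid in UTC: 09:00-10:15, 15:45-16:45 (subtract 2h to convert from UTC+2).
Wei in UTC: 08:15-12:00, 13:30-16:30, 18:15-19:00.
Mei in UTC: 09:30-12:15, 16:45-17:45 (subtract 2h to convert from UTC+2).
Quinn in UTC: 09:15-10:45, 16:15-16:45, 18:30-19:00 (subtract 2h to convert from UTC+2).
Kira ∩ Keanu: 08:00-11:30.
Kira ∩ Keanu ∩ Hamid: 09:00-10:15.
Kira ∩ Keanu ∩ Hamid ∩ Wei: 09:00-10:15.
Kira ∩ Keanu ∩ Hamid ∩ Wei ∩ Mei: 09:30-10:15.
Kira ∩ Keanu ∩ Hamid ∩ Wei ∩ Mei ∩ Quinn: 09:30-10:15.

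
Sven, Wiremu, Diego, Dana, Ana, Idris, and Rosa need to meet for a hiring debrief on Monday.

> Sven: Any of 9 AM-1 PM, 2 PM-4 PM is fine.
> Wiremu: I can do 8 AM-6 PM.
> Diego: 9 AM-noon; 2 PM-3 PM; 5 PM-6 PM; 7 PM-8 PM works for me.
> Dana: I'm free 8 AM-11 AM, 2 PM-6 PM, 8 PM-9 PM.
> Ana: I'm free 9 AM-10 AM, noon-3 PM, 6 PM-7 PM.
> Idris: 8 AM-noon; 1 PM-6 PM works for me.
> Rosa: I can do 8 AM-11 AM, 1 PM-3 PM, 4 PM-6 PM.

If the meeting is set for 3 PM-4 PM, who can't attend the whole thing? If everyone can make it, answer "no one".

Ana, Diego, Rosa

Sven: free for 15:00-16:00. Wiremu: free for 15:00-16:00. Diego: not fully free for 15:00-16:00. Dana: free for 15:00-16:00. Ana: not fully free for 15:00-16:00. Idris: free for 15:00-16:00. Rosa: not fully free for 15:00-16:00.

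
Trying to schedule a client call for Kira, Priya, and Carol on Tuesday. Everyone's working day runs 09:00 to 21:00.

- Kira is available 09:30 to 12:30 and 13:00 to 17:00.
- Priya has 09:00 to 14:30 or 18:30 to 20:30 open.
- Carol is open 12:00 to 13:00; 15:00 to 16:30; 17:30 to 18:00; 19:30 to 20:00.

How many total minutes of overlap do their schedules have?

Kira ∩ Priya: 09:30-12:30, 13:00-14:30.
Kira ∩ Priya ∩ Carol: 12:00-12:30.
That's a single block of 30 minutes.

30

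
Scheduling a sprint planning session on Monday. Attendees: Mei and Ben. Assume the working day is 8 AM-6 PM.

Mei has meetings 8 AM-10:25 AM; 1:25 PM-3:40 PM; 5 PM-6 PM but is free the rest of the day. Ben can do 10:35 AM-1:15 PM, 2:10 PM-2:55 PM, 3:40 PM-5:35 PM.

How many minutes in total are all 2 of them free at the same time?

240

Mei free: 10:25-13:25, 15:40-17:00 (invert busy blocks within the working day).
Ben free: 10:35-13:15, 14:10-14:55, 15:40-17:35.
Mei ∩ Ben: 10:35-13:15, 15:40-17:00.
Those are the intersection windows.
Summing the common windows: 160 + 80 = 240 minutes.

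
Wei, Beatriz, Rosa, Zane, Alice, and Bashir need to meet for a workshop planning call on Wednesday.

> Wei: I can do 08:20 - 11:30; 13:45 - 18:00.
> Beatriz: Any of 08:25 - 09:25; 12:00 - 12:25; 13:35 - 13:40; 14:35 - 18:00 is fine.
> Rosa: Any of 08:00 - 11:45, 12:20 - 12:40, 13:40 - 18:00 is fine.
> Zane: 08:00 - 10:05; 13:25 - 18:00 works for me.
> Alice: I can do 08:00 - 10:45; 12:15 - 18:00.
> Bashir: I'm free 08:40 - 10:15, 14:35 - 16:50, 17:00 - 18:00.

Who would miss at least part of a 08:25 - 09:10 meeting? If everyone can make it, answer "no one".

Wei: free for 08:25-09:10. Beatriz: free for 08:25-09:10. Rosa: free for 08:25-09:10. Zane: free for 08:25-09:10. Alice: free for 08:25-09:10. Bashir: not fully free for 08:25-09:10.

Bashir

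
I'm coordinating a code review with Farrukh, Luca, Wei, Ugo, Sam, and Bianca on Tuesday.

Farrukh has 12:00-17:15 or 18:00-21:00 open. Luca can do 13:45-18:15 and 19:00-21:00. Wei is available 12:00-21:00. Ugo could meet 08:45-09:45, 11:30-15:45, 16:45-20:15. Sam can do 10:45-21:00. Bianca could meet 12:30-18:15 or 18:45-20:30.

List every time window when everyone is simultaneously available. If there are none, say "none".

13:45-15:45, 16:45-17:15, 18:00-18:15, 19:00-20:15

Farrukh ∩ Luca: 13:45-17:15, 18:00-18:15, 19:00-21:00.
Farrukh ∩ Luca ∩ Wei: 13:45-17:15, 18:00-18:15, 19:00-21:00.
Farrukh ∩ Luca ∩ Wei ∩ Ugo: 13:45-15:45, 16:45-17:15, 18:00-18:15, 19:00-20:15.
Farrukh ∩ Luca ∩ Wei ∩ Ugo ∩ Sam: 13:45-15:45, 16:45-17:15, 18:00-18:15, 19:00-20:15.
Farrukh ∩ Luca ∩ Wei ∩ Ugo ∩ Sam ∩ Bianca: 13:45-15:45, 16:45-17:15, 18:00-18:15, 19:00-20:15.
Those are the intersection windows.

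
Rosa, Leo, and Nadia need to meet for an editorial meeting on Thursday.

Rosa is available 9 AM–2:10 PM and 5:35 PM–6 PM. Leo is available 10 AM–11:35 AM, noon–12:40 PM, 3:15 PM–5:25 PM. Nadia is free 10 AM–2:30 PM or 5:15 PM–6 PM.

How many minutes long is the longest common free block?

95

Rosa ∩ Leo: 10:00-11:35, 12:00-12:40.
Rosa ∩ Leo ∩ Nadia: 10:00-11:35, 12:00-12:40.
The longest is 10:00-11:35 at 95 minutes.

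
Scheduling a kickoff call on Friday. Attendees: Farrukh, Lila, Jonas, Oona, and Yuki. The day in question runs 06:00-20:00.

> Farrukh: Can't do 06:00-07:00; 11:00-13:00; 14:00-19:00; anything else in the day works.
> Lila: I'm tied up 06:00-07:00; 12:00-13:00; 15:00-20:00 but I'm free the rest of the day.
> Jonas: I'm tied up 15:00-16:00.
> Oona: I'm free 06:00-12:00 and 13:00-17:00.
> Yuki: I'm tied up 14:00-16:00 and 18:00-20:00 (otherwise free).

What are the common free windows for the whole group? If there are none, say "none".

07:00-11:00, 13:00-14:00

Farrukh free: 07:00-11:00, 13:00-14:00, 19:00-20:00 (invert busy blocks within the working day).
Lila free: 07:00-12:00, 13:00-15:00 (invert busy blocks within the working day).
Jonas free: 06:00-15:00, 16:00-20:00 (invert busy blocks within the working day).
Oona free: 06:00-12:00, 13:00-17:00.
Yuki free: 06:00-14:00, 16:00-18:00 (invert busy blocks within the working day).
Farrukh ∩ Lila: 07:00-11:00, 13:00-14:00.
Farrukh ∩ Lila ∩ Jonas: 07:00-11:00, 13:00-14:00.
Farrukh ∩ Lila ∩ Jonas ∩ Oona: 07:00-11:00, 13:00-14:00.
Farrukh ∩ Lila ∩ Jonas ∩ Oona ∩ Yuki: 07:00-11:00, 13:00-14:00.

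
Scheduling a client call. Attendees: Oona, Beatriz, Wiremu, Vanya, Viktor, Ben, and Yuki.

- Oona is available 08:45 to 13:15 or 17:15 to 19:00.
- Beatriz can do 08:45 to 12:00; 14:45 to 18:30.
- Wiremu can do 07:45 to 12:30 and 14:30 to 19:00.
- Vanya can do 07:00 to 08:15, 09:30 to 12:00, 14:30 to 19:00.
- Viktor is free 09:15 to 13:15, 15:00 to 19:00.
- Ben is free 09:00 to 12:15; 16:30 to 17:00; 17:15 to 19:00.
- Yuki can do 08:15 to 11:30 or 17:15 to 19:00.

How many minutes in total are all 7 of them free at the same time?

Oona ∩ Beatriz: 08:45-12:00, 17:15-18:30.
Oona ∩ Beatriz ∩ Wiremu: 08:45-12:00, 17:15-18:30.
Oona ∩ Beatriz ∩ Wiremu ∩ Vanya: 09:30-12:00, 17:15-18:30.
Oona ∩ Beatriz ∩ Wiremu ∩ Vanya ∩ Viktor: 09:30-12:00, 17:15-18:30.
Oona ∩ Beatriz ∩ Wiremu ∩ Vanya ∩ Viktor ∩ Ben: 09:30-12:00, 17:15-18:30.
Oona ∩ Beatriz ∩ Wiremu ∩ Vanya ∩ Viktor ∩ Ben ∩ Yuki: 09:30-11:30, 17:15-18:30.
Summing the common windows: 120 + 75 = 195 minutes.

195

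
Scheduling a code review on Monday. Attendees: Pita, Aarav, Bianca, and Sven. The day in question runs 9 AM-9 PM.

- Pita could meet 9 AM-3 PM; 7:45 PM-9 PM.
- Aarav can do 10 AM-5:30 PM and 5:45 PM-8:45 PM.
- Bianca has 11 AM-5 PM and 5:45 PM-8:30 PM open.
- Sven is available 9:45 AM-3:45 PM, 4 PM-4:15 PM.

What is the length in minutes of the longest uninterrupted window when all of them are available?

240

Pita ∩ Aarav: 10:00-15:00, 19:45-20:45.
Pita ∩ Aarav ∩ Bianca: 11:00-15:00, 19:45-20:30.
Pita ∩ Aarav ∩ Bianca ∩ Sven: 11:00-15:00.
The longest is 11:00-15:00 at 240 minutes.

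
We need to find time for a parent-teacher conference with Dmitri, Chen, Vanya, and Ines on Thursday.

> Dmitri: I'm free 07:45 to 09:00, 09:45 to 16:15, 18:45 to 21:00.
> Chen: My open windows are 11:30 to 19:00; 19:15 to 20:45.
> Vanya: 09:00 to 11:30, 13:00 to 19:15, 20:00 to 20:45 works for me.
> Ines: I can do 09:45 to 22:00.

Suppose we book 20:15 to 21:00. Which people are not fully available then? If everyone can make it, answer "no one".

Dmitri: free for 20:15-21:00. Chen: not fully free for 20:15-21:00. Vanya: not fully free for 20:15-21:00. Ines: free for 20:15-21:00.

Chen, Vanya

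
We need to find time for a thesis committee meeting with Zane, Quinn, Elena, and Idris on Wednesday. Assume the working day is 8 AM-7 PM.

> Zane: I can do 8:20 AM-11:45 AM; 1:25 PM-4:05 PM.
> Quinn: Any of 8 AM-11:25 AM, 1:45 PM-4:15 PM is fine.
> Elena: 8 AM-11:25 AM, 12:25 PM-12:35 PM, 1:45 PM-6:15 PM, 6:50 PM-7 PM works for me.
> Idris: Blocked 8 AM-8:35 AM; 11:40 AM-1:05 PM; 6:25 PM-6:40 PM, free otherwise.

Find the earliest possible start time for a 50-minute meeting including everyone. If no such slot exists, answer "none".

Zane free: 08:20-11:45, 13:25-16:05.
Quinn free: 08:00-11:25, 13:45-16:15.
Elena free: 08:00-11:25, 12:25-12:35, 13:45-18:15, 18:50-19:00.
Idris free: 08:35-11:40, 13:05-18:25, 18:40-19:00 (invert busy blocks within the working day).
Zane ∩ Quinn: 08:20-11:25, 13:45-16:05.
Zane ∩ Quinn ∩ Elena: 08:20-11:25, 13:45-16:05.
Zane ∩ Quinn ∩ Elena ∩ Idris: 08:35-11:25, 13:45-16:05.
The first common window of at least 50 minutes is 08:35-11:25, so the earliest start is 08:35.

08:35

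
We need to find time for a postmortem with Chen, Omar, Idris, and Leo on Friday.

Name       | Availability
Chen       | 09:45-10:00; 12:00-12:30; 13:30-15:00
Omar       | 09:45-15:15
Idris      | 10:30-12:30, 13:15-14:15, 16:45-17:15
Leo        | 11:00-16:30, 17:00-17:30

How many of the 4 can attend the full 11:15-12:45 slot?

Omar and Leo can make the full 11:15-12:45 slot — that's 2.

2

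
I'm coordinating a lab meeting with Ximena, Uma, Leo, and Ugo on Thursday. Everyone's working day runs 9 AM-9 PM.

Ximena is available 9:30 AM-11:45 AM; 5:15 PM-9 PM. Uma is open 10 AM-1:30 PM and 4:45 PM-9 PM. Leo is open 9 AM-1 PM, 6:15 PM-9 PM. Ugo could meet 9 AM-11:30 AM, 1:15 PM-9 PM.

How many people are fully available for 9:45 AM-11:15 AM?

Ximena, Leo, and Ugo can make the full 09:45-11:15 slot — that's 3.

3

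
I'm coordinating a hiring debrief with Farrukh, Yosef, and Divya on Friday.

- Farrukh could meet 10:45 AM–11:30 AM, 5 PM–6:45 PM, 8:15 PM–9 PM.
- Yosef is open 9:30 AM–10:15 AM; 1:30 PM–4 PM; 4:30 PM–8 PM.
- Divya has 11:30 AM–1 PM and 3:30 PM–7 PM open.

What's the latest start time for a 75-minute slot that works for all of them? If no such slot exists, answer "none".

17:30

Farrukh ∩ Yosef: 17:00-18:45.
Farrukh ∩ Yosef ∩ Divya: 17:00-18:45.
Those are the intersection windows.
The last common window of at least 75 minutes is 17:00-18:45; a 75-minute meeting can start as late as 17:30 and still end by 18:45.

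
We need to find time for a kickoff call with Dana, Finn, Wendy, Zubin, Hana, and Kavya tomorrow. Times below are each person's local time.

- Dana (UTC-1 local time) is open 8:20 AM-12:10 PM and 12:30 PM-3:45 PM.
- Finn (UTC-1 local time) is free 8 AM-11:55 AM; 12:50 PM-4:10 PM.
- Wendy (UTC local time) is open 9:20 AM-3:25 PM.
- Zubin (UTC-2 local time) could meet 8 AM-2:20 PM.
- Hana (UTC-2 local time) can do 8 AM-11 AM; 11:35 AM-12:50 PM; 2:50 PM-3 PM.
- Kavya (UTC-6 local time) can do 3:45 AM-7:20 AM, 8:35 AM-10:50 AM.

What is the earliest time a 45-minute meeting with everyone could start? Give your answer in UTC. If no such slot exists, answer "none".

Dana in UTC: 09:20-13:10, 13:30-16:45 (add 1h to convert from UTC-1).
Finn in UTC: 09:00-12:55, 13:50-17:10 (add 1h to convert from UTC-1).
Wendy in UTC: 09:20-15:25.
Zubin in UTC: 10:00-16:20 (add 2h to convert from UTC-2).
Hana in UTC: 10:00-13:00, 13:35-14:50, 16:50-17:00 (add 2h to convert from UTC-2).
Kavya in UTC: 09:45-13:20, 14:35-16:50 (add 6h to convert from UTC-6).
Dana ∩ Finn: 09:20-12:55, 13:50-16:45.
Dana ∩ Finn ∩ Wendy: 09:20-12:55, 13:50-15:25.
Dana ∩ Finn ∩ Wendy ∩ Zubin: 10:00-12:55, 13:50-15:25.
Dana ∩ Finn ∩ Wendy ∩ Zubin ∩ Hana: 10:00-12:55, 13:50-14:50.
Dana ∩ Finn ∩ Wendy ∩ Zubin ∩ Hana ∩ Kavya: 10:00-12:55, 14:35-14:50.
The first common window of at least 45 minutes is 10:00-12:55, so the earliest start is 10:00.

10:00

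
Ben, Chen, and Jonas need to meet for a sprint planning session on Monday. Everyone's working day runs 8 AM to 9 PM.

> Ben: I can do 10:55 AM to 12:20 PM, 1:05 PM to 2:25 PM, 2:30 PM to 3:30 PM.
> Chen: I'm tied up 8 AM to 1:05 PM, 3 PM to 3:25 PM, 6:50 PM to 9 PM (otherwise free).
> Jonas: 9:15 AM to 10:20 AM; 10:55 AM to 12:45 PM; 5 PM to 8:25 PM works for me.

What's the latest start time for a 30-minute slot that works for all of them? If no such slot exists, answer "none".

Ben free: 10:55-12:20, 13:05-14:25, 14:30-15:30.
Chen free: 13:05-15:00, 15:25-18:50 (invert busy blocks within the working day).
Jonas free: 09:15-10:20, 10:55-12:45, 17:00-20:25.
Ben ∩ Chen: 13:05-14:25, 14:30-15:00, 15:25-15:30.
Ben ∩ Chen ∩ Jonas: ∅.
There is no time when everyone is free.
No common window is at least 30 minutes long.

none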